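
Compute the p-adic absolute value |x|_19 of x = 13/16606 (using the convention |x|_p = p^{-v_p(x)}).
|13/16606|_19 = 361

Step 1 — compute v_19(x) by factoring powers of 19 out of the numerator and denominator: v_19(13/16606) = -2. Step 2 — apply |x|_p = p^{-v_p(x)} = 19^{2} = 361.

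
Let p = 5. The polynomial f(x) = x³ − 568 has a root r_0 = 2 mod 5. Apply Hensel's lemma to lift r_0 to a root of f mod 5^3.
r_2 = 57 (mod 125)

Hensel: r_{i+1} = r_i − f(r_i)/f′(r_i) mod 5^{i+2}, where f′(x) = 3x². Iterate:
  r_0 = 2 (mod 5)
  r_1 = 7 (mod 25)
  r_2 = 57 (mod 125)
Final: r = 57 with f(r) ≡ 0 mod 5^3.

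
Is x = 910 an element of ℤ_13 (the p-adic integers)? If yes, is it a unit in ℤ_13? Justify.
x ∈ ℤ_13 but not a unit; v_13(x) = 1 > 0

ℤ_13 = {x ∈ ℚ_13 : v_13(x) ≥ 0} and ℤ_13^× = {x ∈ ℤ_13 : v_13(x) = 0}. Here v_13(910) = v_13(num) − v_13(den) = 1; compare against these criteria.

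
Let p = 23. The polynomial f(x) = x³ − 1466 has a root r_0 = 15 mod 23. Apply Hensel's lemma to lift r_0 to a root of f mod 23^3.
r_2 = 3810 (mod 12167)

Hensel: r_{i+1} = r_i − f(r_i)/f′(r_i) mod 23^{i+2}, where f′(x) = 3x². Iterate:
  r_0 = 15 (mod 23)
  r_1 = 107 (mod 529)
  r_2 = 3810 (mod 12167)
Final: r = 3810 with f(r) ≡ 0 mod 23^3.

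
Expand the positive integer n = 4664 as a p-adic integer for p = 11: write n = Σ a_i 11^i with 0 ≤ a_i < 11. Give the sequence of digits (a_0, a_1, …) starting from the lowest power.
(a_0, a_1, …) = (0, 6, 5, 3)

Repeated division by 11 gives the digits low-to-high: 4664 = 6·11^1 + 5·11^2 + 3·11^3. Digit sequence: (0, 6, 5, 3).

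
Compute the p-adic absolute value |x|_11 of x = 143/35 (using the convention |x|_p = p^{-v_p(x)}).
|143/35|_11 = 1/11

Step 1 — compute v_11(x) by factoring powers of 11 out of the numerator and denominator: v_11(143/35) = 1. Step 2 — apply |x|_p = p^{-v_p(x)} = 11^{-1} = 1/11.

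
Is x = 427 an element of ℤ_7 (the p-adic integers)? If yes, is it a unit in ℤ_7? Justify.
x ∈ ℤ_7 but not a unit; v_7(x) = 1 > 0

ℤ_7 = {x ∈ ℚ_7 : v_7(x) ≥ 0} and ℤ_7^× = {x ∈ ℤ_7 : v_7(x) = 0}. Here v_7(427) = v_7(num) − v_7(den) = 1; compare against these criteria.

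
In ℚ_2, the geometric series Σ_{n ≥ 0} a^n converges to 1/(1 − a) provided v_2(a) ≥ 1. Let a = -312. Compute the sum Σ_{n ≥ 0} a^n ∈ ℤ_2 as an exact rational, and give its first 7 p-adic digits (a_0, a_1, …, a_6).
Σ a^n = 1/(1 − a) = 1/313;  first 7 digits = (1, 0, 0, 1, 0, 0, 0)

v_2(a) = 3 ≥ 1, so the series converges in ℤ_2 to 1/(1 − a) = 1/(1 − (-312)) = 1/313. Expand this rational in ℤ_2: compute digits iteratively via d_i = x_i mod 2, x_{i+1} = (x_i − d_i)/2. The first 7 digits are (1, 0, 0, 1, 0, 0, 0).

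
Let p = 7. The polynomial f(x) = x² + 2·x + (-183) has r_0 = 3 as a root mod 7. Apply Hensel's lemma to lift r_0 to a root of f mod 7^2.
r_1 = 24 (mod 49)

Hensel: r_{i+1} = r_i − f(r_i)·(f′(r_i))^{-1} mod 7^{i+2}, f′(x) = 2x + 2. Iterate:
  r_0 = 3 (mod 7)
  r_1 = 24 (mod 49)
Final: r = 24 satisfies f(r) ≡ 0 mod 7^2.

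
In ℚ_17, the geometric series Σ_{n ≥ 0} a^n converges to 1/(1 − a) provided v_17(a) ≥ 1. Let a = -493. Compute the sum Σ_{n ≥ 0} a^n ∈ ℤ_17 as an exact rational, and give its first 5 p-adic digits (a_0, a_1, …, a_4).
Σ a^n = 1/(1 − a) = 1/494;  first 5 digits = (1, 5, 6, 4, 9)

v_17(a) = 1 ≥ 1, so the series converges in ℤ_17 to 1/(1 − a) = 1/(1 − (-493)) = 1/494. Expand this rational in ℤ_17: compute digits iteratively via d_i = x_i mod 17, x_{i+1} = (x_i − d_i)/17. The first 5 digits are (1, 5, 6, 4, 9).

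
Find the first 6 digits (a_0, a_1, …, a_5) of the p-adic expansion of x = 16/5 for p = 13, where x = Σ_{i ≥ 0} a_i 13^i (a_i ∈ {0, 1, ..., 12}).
(a_0, …, a_5) = (11, 2, 5, 10, 7, 2)

v_13(16/5) = 0 (numerator and denominator both coprime to 13), so x ∈ ℤ_13^×. Compute digits iteratively via a_i = x_i mod 13, x_{i+1} = (x_i − a_i)/13, with x_0 = x:
  x_0 = 16/5;  a_0 = 11;  x_1 = (x_0 − 11)/13 = -3/5
  x_1 = -3/5;  a_1 = 2;  x_2 = (x_1 − 2)/13 = -1/5
  x_2 = -1/5;  a_2 = 5;  x_3 = (x_2 − 5)/13 = -2/5
  x_3 = -2/5;  a_3 = 10;  x_4 = (x_3 − 10)/13 = -4/5
  x_4 = -4/5;  a_4 = 7;  x_5 = (x_4 − 7)/13 = -3/5
  x_5 = -3/5;  a_5 = 2;  x_6 = (x_5 − 2)/13 = -1/5
Digits: (11, 2, 5, 10, 7, 2).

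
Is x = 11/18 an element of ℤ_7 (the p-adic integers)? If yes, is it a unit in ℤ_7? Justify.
x ∈ ℤ_7^× (unit); v_7(x) = 0

ℤ_7 = {x ∈ ℚ_7 : v_7(x) ≥ 0} and ℤ_7^× = {x ∈ ℤ_7 : v_7(x) = 0}. Here v_7(11/18) = v_7(num) − v_7(den) = 0; compare against these criteria.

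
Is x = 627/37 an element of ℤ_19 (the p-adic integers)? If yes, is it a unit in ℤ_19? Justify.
x ∈ ℤ_19 but not a unit; v_19(x) = 1 > 0

ℤ_19 = {x ∈ ℚ_19 : v_19(x) ≥ 0} and ℤ_19^× = {x ∈ ℤ_19 : v_19(x) = 0}. Here v_19(627/37) = v_19(num) − v_19(den) = 1; compare against these criteria.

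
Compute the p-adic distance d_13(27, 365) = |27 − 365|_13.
d_13(27, 365) = 1/169

Step 1 — x − y = 27 − 365 = -338. Step 2 — v_13(-338) = 2 (factor: -338 = −(13^2 · 2); the sign does not affect v_p). Step 3 — |x − y|_13 = 13^{-2} = 1/169.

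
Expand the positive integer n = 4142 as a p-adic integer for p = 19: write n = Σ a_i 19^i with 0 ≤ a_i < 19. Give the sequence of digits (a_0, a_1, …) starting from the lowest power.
(a_0, a_1, …) = (0, 9, 11)

Repeated division by 19 gives the digits low-to-high: 4142 = 9·19^1 + 11·19^2. Digit sequence: (0, 9, 11).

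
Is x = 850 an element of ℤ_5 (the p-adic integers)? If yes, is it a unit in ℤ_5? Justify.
x ∈ ℤ_5 but not a unit; v_5(x) = 2 > 0

ℤ_5 = {x ∈ ℚ_5 : v_5(x) ≥ 0} and ℤ_5^× = {x ∈ ℤ_5 : v_5(x) = 0}. Here v_5(850) = v_5(num) − v_5(den) = 2; compare against these criteria.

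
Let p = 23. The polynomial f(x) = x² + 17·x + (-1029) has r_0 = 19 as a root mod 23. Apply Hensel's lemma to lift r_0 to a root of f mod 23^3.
r_2 = 6758 (mod 12167)

Hensel: r_{i+1} = r_i − f(r_i)·(f′(r_i))^{-1} mod 23^{i+2}, f′(x) = 2x + 17. Iterate:
  r_0 = 19 (mod 23)
  r_1 = 410 (mod 529)
  r_2 = 6758 (mod 12167)
Final: r = 6758 satisfies f(r) ≡ 0 mod 23^3.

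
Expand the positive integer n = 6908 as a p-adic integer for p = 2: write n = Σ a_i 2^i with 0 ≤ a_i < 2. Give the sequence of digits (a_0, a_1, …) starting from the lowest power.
(a_0, a_1, …) = (0, 0, 1, 1, 1, 1, 1, 1, 0, 1, 0, 1, 1)

Repeated division by 2 gives the digits low-to-high: 6908 = 1·2^2 + 1·2^3 + 1·2^4 + 1·2^5 + 1·2^6 + 1·2^7 + 1·2^9 + 1·2^11 + 1·2^12. Digit sequence: (0, 0, 1, 1, 1, 1, 1, 1, 0, 1, 0, 1, 1).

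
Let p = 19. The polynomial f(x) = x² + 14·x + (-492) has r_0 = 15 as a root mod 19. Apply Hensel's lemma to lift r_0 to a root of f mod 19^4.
r_3 = 30529 (mod 130321)

Hensel: r_{i+1} = r_i − f(r_i)·(f′(r_i))^{-1} mod 19^{i+2}, f′(x) = 2x + 14. Iterate:
  r_0 = 15 (mod 19)
  r_1 = 205 (mod 361)
  r_2 = 3093 (mod 6859)
  r_3 = 30529 (mod 130321)
Final: r = 30529 satisfies f(r) ≡ 0 mod 19^4.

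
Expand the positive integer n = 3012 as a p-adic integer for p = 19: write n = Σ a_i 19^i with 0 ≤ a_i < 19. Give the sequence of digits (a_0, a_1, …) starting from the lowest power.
(a_0, a_1, …) = (10, 6, 8)

Repeated division by 19 gives the digits low-to-high: 3012 = 10 + 6·19^1 + 8·19^2. Digit sequence: (10, 6, 8).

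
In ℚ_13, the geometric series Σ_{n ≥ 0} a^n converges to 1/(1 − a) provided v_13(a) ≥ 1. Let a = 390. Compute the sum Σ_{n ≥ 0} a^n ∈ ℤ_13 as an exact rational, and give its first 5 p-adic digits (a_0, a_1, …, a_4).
Σ a^n = 1/(1 − a) = -1/389;  first 5 digits = (1, 4, 5, 3, 11)

v_13(a) = 1 ≥ 1, so the series converges in ℤ_13 to 1/(1 − a) = 1/(1 − 390) = -1/389. Expand this rational in ℤ_13: compute digits iteratively via d_i = x_i mod 13, x_{i+1} = (x_i − d_i)/13. The first 5 digits are (1, 4, 5, 3, 11).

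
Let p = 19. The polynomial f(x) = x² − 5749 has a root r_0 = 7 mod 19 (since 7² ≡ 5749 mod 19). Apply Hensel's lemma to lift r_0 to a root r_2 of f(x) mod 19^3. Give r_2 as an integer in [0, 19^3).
r_2 = 672 (mod 6859)

Hensel's recurrence: r_{i+1} = r_i − f(r_i)·(f′(r_i))^{-1} mod 19^{i+2}, with f′(x) = 2x. Iterate:
  r_0 = 7 (mod 19)
  r_1 = 311 (mod 361)
  r_2 = 672 (mod 6859)
Final: r_2 = 672, and one checks f(r_2) ≡ 0 mod 19^3.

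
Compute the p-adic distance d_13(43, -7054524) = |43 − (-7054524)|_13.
d_13(43, -7054524) = 1/371293

Step 1 — x − y = 43 − (-7054524) = 7054567. Step 2 — v_13(7054567) = 5 (factor: 7054567 = (13^5 · 19); the sign does not affect v_p). Step 3 — |x − y|_13 = 13^{-5} = 1/371293.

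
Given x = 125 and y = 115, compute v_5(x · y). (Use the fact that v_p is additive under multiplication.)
v_5(14375) = 4

v_p(x) = 3 (factor: 125 = 5^3 · 1); v_p(y) = 1 (factor: 115 = 5^1 · 23). Additivity: v_p(xy) = v_p(x) + v_p(y) = 3 + 1 = 4. (Direct check: xy = 14375 = 5^4 · (23).)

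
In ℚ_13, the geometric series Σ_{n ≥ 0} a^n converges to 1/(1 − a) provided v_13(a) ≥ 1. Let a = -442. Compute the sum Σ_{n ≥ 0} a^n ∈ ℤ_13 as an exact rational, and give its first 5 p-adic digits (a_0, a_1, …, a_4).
Σ a^n = 1/(1 − a) = 1/443;  first 5 digits = (1, 5, 9, 5, 0)

v_13(a) = 1 ≥ 1, so the series converges in ℤ_13 to 1/(1 − a) = 1/(1 − (-442)) = 1/443. Expand this rational in ℤ_13: compute digits iteratively via d_i = x_i mod 13, x_{i+1} = (x_i − d_i)/13. The first 5 digits are (1, 5, 9, 5, 0).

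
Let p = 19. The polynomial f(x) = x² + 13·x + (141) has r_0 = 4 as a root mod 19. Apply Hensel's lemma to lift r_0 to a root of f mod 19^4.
r_3 = 27155 (mod 130321)

Hensel: r_{i+1} = r_i − f(r_i)·(f′(r_i))^{-1} mod 19^{i+2}, f′(x) = 2x + 13. Iterate:
  r_0 = 4 (mod 19)
  r_1 = 80 (mod 361)
  r_2 = 6578 (mod 6859)
  r_3 = 27155 (mod 130321)
Final: r = 27155 satisfies f(r) ≡ 0 mod 19^4.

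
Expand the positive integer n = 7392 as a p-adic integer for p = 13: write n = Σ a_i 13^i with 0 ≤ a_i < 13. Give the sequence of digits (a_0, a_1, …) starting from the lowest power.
(a_0, a_1, …) = (8, 9, 4, 3)

Repeated division by 13 gives the digits low-to-high: 7392 = 8 + 9·13^1 + 4·13^2 + 3·13^3. Digit sequence: (8, 9, 4, 3).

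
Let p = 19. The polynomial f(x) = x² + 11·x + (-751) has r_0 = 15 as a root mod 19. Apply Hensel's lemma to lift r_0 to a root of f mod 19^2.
r_1 = 15 (mod 361)

Hensel: r_{i+1} = r_i − f(r_i)·(f′(r_i))^{-1} mod 19^{i+2}, f′(x) = 2x + 11. Iterate:
  r_0 = 15 (mod 19)
  r_1 = 15 (mod 361)
Final: r = 15 satisfies f(r) ≡ 0 mod 19^2.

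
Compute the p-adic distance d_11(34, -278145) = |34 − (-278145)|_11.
d_11(34, -278145) = 1/14641

Step 1 — x − y = 34 − (-278145) = 278179. Step 2 — v_11(278179) = 4 (factor: 278179 = (11^4 · 19); the sign does not affect v_p). Step 3 — |x − y|_11 = 11^{-4} = 1/14641.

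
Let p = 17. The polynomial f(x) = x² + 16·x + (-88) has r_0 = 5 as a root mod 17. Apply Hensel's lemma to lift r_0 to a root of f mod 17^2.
r_1 = 260 (mod 289)

Hensel: r_{i+1} = r_i − f(r_i)·(f′(r_i))^{-1} mod 17^{i+2}, f′(x) = 2x + 16. Iterate:
  r_0 = 5 (mod 17)
  r_1 = 260 (mod 289)
Final: r = 260 satisfies f(r) ≡ 0 mod 17^2.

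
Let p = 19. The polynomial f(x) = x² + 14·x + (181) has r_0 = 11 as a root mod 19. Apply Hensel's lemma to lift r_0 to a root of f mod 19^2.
r_1 = 239 (mod 361)

Hensel: r_{i+1} = r_i − f(r_i)·(f′(r_i))^{-1} mod 19^{i+2}, f′(x) = 2x + 14. Iterate:
  r_0 = 11 (mod 19)
  r_1 = 239 (mod 361)
Final: r = 239 satisfies f(r) ≡ 0 mod 19^2.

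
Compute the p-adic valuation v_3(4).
v_3(4) = 0

v_3(n) is the largest exponent k such that 3^k divides n. Factor out: 4 = 3^0 · 4. (Sign doesn't affect v_p.) So v_3(4) = 0.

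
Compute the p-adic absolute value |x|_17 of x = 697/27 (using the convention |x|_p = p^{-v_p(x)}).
|697/27|_17 = 1/17

Step 1 — compute v_17(x) by factoring powers of 17 out of the numerator and denominator: v_17(697/27) = 1. Step 2 — apply |x|_p = p^{-v_p(x)} = 17^{-1} = 1/17.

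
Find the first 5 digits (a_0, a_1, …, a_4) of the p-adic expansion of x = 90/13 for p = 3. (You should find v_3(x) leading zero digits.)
(a_0, …, a_4) = (0, 0, 1, 2, 0)

v_3(90/13) = 2, so a_0 = ... = a_1 = 0. Factor out: x = 3^2 · u with u = 10/13 a unit in ℤ_3. Expand u iteratively via a_{v+i} = u_i mod 3, u_{i+1} = (u_i − a_{v+i})/3:
  u_0 = 10/13;  a_2 = 1;  u_1 = (u_0 − 1)/3 = -1/13
  u_1 = -1/13;  a_3 = 2;  u_2 = (u_1 − 2)/3 = -9/13
  u_2 = -9/13;  a_4 = 0;  u_3 = (u_2 − 0)/3 = -3/13
Digits: (0, 0, 1, 2, 0).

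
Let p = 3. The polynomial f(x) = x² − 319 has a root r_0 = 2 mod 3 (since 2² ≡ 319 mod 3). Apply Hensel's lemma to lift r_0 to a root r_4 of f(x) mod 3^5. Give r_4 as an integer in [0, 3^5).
r_4 = 182 (mod 243)

Hensel's recurrence: r_{i+1} = r_i − f(r_i)·(f′(r_i))^{-1} mod 3^{i+2}, with f′(x) = 2x. Iterate:
  r_0 = 2 (mod 3)
  r_1 = 2 (mod 9)
  r_2 = 20 (mod 27)
  r_3 = 20 (mod 81)
  r_4 = 182 (mod 243)
Final: r_4 = 182, and one checks f(r_4) ≡ 0 mod 3^5.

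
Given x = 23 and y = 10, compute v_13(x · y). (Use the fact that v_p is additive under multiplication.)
v_13(230) = 0

v_p(x) = 0 (factor: 23 = 13^0 · 23); v_p(y) = 0 (factor: 10 = 13^0 · 10). Additivity: v_p(xy) = v_p(x) + v_p(y) = 0 + 0 = 0. (Direct check: xy = 230 = 13^0 · (230).)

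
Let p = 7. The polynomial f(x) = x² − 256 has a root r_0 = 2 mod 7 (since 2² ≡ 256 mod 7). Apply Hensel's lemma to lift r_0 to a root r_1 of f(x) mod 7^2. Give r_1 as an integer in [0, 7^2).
r_1 = 16 (mod 49)

Hensel's recurrence: r_{i+1} = r_i − f(r_i)·(f′(r_i))^{-1} mod 7^{i+2}, with f′(x) = 2x. Iterate:
  r_0 = 2 (mod 7)
  r_1 = 16 (mod 49)
Final: r_1 = 16, and one checks f(r_1) ≡ 0 mod 7^2.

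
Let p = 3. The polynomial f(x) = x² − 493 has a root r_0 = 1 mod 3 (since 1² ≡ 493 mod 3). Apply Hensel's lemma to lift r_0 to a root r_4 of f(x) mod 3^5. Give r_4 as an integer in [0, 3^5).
r_4 = 175 (mod 243)

Hensel's recurrence: r_{i+1} = r_i − f(r_i)·(f′(r_i))^{-1} mod 3^{i+2}, with f′(x) = 2x. Iterate:
  r_0 = 1 (mod 3)
  r_1 = 4 (mod 9)
  r_2 = 13 (mod 27)
  r_3 = 13 (mod 81)
  r_4 = 175 (mod 243)
Final: r_4 = 175, and one checks f(r_4) ≡ 0 mod 3^5.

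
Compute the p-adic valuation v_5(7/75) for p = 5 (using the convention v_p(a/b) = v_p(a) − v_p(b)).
v_5(7/75) = -2

Factor powers of 5 from the numerator and denominator of the reduced fraction: 7 = 5^0 · 7 and 75 = 5^2 · 3. Apply v_p(a/b) = v_p(a) − v_p(b): v_5(7/75) = 0 − 2 = -2.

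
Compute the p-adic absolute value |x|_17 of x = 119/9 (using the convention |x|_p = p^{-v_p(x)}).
|119/9|_17 = 1/17

Step 1 — compute v_17(x) by factoring powers of 17 out of the numerator and denominator: v_17(119/9) = 1. Step 2 — apply |x|_p = p^{-v_p(x)} = 17^{-1} = 1/17.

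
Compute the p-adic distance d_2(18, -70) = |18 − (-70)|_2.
d_2(18, -70) = 1/8

Step 1 — x − y = 18 − (-70) = 88. Step 2 — v_2(88) = 3 (factor: 88 = (2^3 · 11); the sign does not affect v_p). Step 3 — |x − y|_2 = 2^{-3} = 1/8.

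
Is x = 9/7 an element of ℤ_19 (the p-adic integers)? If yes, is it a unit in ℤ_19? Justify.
x ∈ ℤ_19^× (unit); v_19(x) = 0

ℤ_19 = {x ∈ ℚ_19 : v_19(x) ≥ 0} and ℤ_19^× = {x ∈ ℤ_19 : v_19(x) = 0}. Here v_19(9/7) = v_19(num) − v_19(den) = 0; compare against these criteria.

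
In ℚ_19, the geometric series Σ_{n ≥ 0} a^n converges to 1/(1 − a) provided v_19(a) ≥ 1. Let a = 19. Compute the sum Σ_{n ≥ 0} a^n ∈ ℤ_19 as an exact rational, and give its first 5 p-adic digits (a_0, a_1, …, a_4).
Σ a^n = 1/(1 − a) = -1/18;  first 5 digits = (1, 1, 1, 1, 1)

v_19(a) = 1 ≥ 1, so the series converges in ℤ_19 to 1/(1 − a) = 1/(1 − 19) = -1/18. Expand this rational in ℤ_19: compute digits iteratively via d_i = x_i mod 19, x_{i+1} = (x_i − d_i)/19. The first 5 digits are (1, 1, 1, 1, 1).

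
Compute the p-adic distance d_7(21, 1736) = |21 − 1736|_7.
d_7(21, 1736) = 1/343

Step 1 — x − y = 21 − 1736 = -1715. Step 2 — v_7(-1715) = 3 (factor: -1715 = −(7^3 · 5); the sign does not affect v_p). Step 3 — |x − y|_7 = 7^{-3} = 1/343.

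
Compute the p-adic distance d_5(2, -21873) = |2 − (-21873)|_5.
d_5(2, -21873) = 1/3125

Step 1 — x − y = 2 − (-21873) = 21875. Step 2 — v_5(21875) = 5 (factor: 21875 = (5^5 · 7); the sign does not affect v_p). Step 3 — |x − y|_5 = 5^{-5} = 1/3125.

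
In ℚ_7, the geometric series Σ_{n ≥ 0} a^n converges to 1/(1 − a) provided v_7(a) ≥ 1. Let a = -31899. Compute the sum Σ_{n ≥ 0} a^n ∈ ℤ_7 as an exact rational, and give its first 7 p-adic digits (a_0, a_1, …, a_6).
Σ a^n = 1/(1 − a) = 1/31900;  first 7 digits = (1, 0, 0, 5, 0, 5, 3)

v_7(a) = 3 ≥ 1, so the series converges in ℤ_7 to 1/(1 − a) = 1/(1 − (-31899)) = 1/31900. Expand this rational in ℤ_7: compute digits iteratively via d_i = x_i mod 7, x_{i+1} = (x_i − d_i)/7. The first 7 digits are (1, 0, 0, 5, 0, 5, 3).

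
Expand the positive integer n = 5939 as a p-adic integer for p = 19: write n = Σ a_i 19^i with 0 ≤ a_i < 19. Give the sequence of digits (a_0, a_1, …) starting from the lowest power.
(a_0, a_1, …) = (11, 8, 16)

Repeated division by 19 gives the digits low-to-high: 5939 = 11 + 8·19^1 + 16·19^2. Digit sequence: (11, 8, 16).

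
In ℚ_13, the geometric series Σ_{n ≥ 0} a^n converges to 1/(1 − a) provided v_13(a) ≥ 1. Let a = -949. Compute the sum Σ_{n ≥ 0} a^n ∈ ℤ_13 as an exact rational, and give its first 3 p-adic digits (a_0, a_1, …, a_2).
Σ a^n = 1/(1 − a) = 1/950;  first 3 digits = (1, 5, 6)

v_13(a) = 1 ≥ 1, so the series converges in ℤ_13 to 1/(1 − a) = 1/(1 − (-949)) = 1/950. Expand this rational in ℤ_13: compute digits iteratively via d_i = x_i mod 13, x_{i+1} = (x_i − d_i)/13. The first 3 digits are (1, 5, 6).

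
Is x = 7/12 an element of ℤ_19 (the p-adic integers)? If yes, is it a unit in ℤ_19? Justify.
x ∈ ℤ_19^× (unit); v_19(x) = 0

ℤ_19 = {x ∈ ℚ_19 : v_19(x) ≥ 0} and ℤ_19^× = {x ∈ ℤ_19 : v_19(x) = 0}. Here v_19(7/12) = v_19(num) − v_19(den) = 0; compare against these criteria.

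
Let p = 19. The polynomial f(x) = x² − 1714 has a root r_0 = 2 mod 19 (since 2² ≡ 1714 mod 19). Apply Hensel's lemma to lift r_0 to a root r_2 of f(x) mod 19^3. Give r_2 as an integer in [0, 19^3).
r_2 = 610 (mod 6859)

Hensel's recurrence: r_{i+1} = r_i − f(r_i)·(f′(r_i))^{-1} mod 19^{i+2}, with f′(x) = 2x. Iterate:
  r_0 = 2 (mod 19)
  r_1 = 249 (mod 361)
  r_2 = 610 (mod 6859)
Final: r_2 = 610, and one checks f(r_2) ≡ 0 mod 19^3.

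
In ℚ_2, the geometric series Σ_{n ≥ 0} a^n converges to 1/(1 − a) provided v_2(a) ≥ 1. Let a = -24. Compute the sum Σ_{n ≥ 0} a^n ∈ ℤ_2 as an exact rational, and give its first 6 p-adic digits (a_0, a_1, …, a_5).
Σ a^n = 1/(1 − a) = 1/25;  first 6 digits = (1, 0, 0, 1, 0, 1)

v_2(a) = 3 ≥ 1, so the series converges in ℤ_2 to 1/(1 − a) = 1/(1 − (-24)) = 1/25. Expand this rational in ℤ_2: compute digits iteratively via d_i = x_i mod 2, x_{i+1} = (x_i − d_i)/2. The first 6 digits are (1, 0, 0, 1, 0, 1).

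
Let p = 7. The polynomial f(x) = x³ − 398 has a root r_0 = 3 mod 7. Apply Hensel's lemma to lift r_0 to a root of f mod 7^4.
r_3 = 2131 (mod 2401)

Hensel: r_{i+1} = r_i − f(r_i)/f′(r_i) mod 7^{i+2}, where f′(x) = 3x². Iterate:
  r_0 = 3 (mod 7)
  r_1 = 24 (mod 49)
  r_2 = 73 (mod 343)
  r_3 = 2131 (mod 2401)
Final: r = 2131 with f(r) ≡ 0 mod 7^4.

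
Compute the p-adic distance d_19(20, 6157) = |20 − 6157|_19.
d_19(20, 6157) = 1/361

Step 1 — x − y = 20 − 6157 = -6137. Step 2 — v_19(-6137) = 2 (factor: -6137 = −(19^2 · 17); the sign does not affect v_p). Step 3 — |x − y|_19 = 19^{-2} = 1/361.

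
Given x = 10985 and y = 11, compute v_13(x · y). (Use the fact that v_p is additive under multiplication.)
v_13(120835) = 3

v_p(x) = 3 (factor: 10985 = 13^3 · 5); v_p(y) = 0 (factor: 11 = 13^0 · 11). Additivity: v_p(xy) = v_p(x) + v_p(y) = 3 + 0 = 3. (Direct check: xy = 120835 = 13^3 · (55).)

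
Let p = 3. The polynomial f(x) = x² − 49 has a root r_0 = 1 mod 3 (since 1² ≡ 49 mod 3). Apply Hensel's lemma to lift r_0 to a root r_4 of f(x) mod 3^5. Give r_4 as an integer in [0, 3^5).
r_4 = 7 (mod 243)

Hensel's recurrence: r_{i+1} = r_i − f(r_i)·(f′(r_i))^{-1} mod 3^{i+2}, with f′(x) = 2x. Iterate:
  r_0 = 1 (mod 3)
  r_1 = 7 (mod 9)
  r_2 = 7 (mod 27)
  r_3 = 7 (mod 81)
  r_4 = 7 (mod 243)
Final: r_4 = 7, and one checks f(r_4) ≡ 0 mod 3^5.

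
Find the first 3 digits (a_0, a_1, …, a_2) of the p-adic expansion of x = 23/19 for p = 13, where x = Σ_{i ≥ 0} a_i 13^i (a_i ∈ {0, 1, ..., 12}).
(a_0, …, a_2) = (6, 1, 4)

v_13(23/19) = 0 (numerator and denominator both coprime to 13), so x ∈ ℤ_13^×. Compute digits iteratively via a_i = x_i mod 13, x_{i+1} = (x_i − a_i)/13, with x_0 = x:
  x_0 = 23/19;  a_0 = 6;  x_1 = (x_0 − 6)/13 = -7/19
  x_1 = -7/19;  a_1 = 1;  x_2 = (x_1 − 1)/13 = -2/19
  x_2 = -2/19;  a_2 = 4;  x_3 = (x_2 − 4)/13 = -6/19
Digits: (6, 1, 4).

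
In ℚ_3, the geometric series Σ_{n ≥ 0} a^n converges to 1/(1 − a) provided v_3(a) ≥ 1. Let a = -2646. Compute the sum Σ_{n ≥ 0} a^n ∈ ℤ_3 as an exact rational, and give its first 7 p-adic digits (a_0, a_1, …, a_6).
Σ a^n = 1/(1 − a) = 1/2647;  first 7 digits = (1, 0, 0, 1, 0, 1, 0)

v_3(a) = 3 ≥ 1, so the series converges in ℤ_3 to 1/(1 − a) = 1/(1 − (-2646)) = 1/2647. Expand this rational in ℤ_3: compute digits iteratively via d_i = x_i mod 3, x_{i+1} = (x_i − d_i)/3. The first 7 digits are (1, 0, 0, 1, 0, 1, 0).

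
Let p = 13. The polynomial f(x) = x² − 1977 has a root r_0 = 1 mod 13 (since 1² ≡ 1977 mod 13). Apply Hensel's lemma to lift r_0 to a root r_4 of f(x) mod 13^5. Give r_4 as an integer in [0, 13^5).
r_4 = 246715 (mod 371293)

Hensel's recurrence: r_{i+1} = r_i − f(r_i)·(f′(r_i))^{-1} mod 13^{i+2}, with f′(x) = 2x. Iterate:
  r_0 = 1 (mod 13)
  r_1 = 144 (mod 169)
  r_2 = 651 (mod 2197)
  r_3 = 18227 (mod 28561)
  r_4 = 246715 (mod 371293)
Final: r_4 = 246715, and one checks f(r_4) ≡ 0 mod 13^5.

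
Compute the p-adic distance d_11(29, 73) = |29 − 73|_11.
d_11(29, 73) = 1/11

Step 1 — x − y = 29 − 73 = -44. Step 2 — v_11(-44) = 1 (factor: -44 = −(11^1 · 4); the sign does not affect v_p). Step 3 — |x − y|_11 = 11^{-1} = 1/11.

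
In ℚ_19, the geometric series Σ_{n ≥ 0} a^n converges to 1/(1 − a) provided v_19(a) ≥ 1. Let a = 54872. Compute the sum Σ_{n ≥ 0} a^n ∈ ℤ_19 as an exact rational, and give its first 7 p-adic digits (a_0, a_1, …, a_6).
Σ a^n = 1/(1 − a) = -1/54871;  first 7 digits = (1, 0, 0, 8, 0, 0, 7)

v_19(a) = 3 ≥ 1, so the series converges in ℤ_19 to 1/(1 − a) = 1/(1 − 54872) = -1/54871. Expand this rational in ℤ_19: compute digits iteratively via d_i = x_i mod 19, x_{i+1} = (x_i − d_i)/19. The first 7 digits are (1, 0, 0, 8, 0, 0, 7).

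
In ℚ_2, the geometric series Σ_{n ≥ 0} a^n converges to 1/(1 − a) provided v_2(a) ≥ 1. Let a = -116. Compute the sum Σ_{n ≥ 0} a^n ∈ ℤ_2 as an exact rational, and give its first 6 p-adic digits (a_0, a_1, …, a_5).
Σ a^n = 1/(1 − a) = 1/117;  first 6 digits = (1, 0, 1, 1, 1, 0)

v_2(a) = 2 ≥ 1, so the series converges in ℤ_2 to 1/(1 − a) = 1/(1 − (-116)) = 1/117. Expand this rational in ℤ_2: compute digits iteratively via d_i = x_i mod 2, x_{i+1} = (x_i − d_i)/2. The first 6 digits are (1, 0, 1, 1, 1, 0).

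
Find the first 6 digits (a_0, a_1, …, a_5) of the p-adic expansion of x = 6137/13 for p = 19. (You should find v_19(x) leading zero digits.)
(a_0, …, a_5) = (0, 0, 13, 14, 8, 1)

v_19(6137/13) = 2, so a_0 = ... = a_1 = 0. Factor out: x = 19^2 · u with u = 17/13 a unit in ℤ_19. Expand u iteratively via a_{v+i} = u_i mod 19, u_{i+1} = (u_i − a_{v+i})/19:
  u_0 = 17/13;  a_2 = 13;  u_1 = (u_0 − 13)/19 = -8/13
  u_1 = -8/13;  a_3 = 14;  u_2 = (u_1 − 14)/19 = -10/13
  u_2 = -10/13;  a_4 = 8;  u_3 = (u_2 − 8)/19 = -6/13
  u_3 = -6/13;  a_5 = 1;  u_4 = (u_3 − 1)/19 = -1/13
Digits: (0, 0, 13, 14, 8, 1).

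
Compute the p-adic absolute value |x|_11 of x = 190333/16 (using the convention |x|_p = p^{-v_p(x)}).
|190333/16|_11 = 1/14641

Step 1 — compute v_11(x) by factoring powers of 11 out of the numerator and denominator: v_11(190333/16) = 4. Step 2 — apply |x|_p = p^{-v_p(x)} = 11^{-4} = 1/14641.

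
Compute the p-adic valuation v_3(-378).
v_3(-378) = 3

v_3(n) is the largest exponent k such that 3^k divides n. Factor out: -378 = -3^3 · 14. (Sign doesn't affect v_p.) So v_3(-378) = 3.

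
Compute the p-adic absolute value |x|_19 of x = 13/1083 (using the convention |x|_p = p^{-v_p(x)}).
|13/1083|_19 = 361

Step 1 — compute v_19(x) by factoring powers of 19 out of the numerator and denominator: v_19(13/1083) = -2. Step 2 — apply |x|_p = p^{-v_p(x)} = 19^{2} = 361.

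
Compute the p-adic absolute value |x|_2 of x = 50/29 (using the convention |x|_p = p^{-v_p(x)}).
|50/29|_2 = 1/2

Step 1 — compute v_2(x) by factoring powers of 2 out of the numerator and denominator: v_2(50/29) = 1. Step 2 — apply |x|_p = p^{-v_p(x)} = 2^{-1} = 1/2.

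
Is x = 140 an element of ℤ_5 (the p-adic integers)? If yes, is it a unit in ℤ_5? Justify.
x ∈ ℤ_5 but not a unit; v_5(x) = 1 > 0

ℤ_5 = {x ∈ ℚ_5 : v_5(x) ≥ 0} and ℤ_5^× = {x ∈ ℤ_5 : v_5(x) = 0}. Here v_5(140) = v_5(num) − v_5(den) = 1; compare against these criteria.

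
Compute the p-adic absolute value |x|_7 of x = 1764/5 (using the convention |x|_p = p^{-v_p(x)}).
|1764/5|_7 = 1/49

Step 1 — compute v_7(x) by factoring powers of 7 out of the numerator and denominator: v_7(1764/5) = 2. Step 2 — apply |x|_p = p^{-v_p(x)} = 7^{-2} = 1/49.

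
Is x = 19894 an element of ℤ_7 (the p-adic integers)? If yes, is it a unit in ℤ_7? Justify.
x ∈ ℤ_7 but not a unit; v_7(x) = 3 > 0

ℤ_7 = {x ∈ ℚ_7 : v_7(x) ≥ 0} and ℤ_7^× = {x ∈ ℤ_7 : v_7(x) = 0}. Here v_7(19894) = v_7(num) − v_7(den) = 3; compare against these criteria.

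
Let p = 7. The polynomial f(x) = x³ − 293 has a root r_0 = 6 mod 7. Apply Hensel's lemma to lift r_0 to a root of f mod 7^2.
r_1 = 48 (mod 49)

Hensel: r_{i+1} = r_i − f(r_i)/f′(r_i) mod 7^{i+2}, where f′(x) = 3x². Iterate:
  r_0 = 6 (mod 7)
  r_1 = 48 (mod 49)
Final: r = 48 with f(r) ≡ 0 mod 7^2.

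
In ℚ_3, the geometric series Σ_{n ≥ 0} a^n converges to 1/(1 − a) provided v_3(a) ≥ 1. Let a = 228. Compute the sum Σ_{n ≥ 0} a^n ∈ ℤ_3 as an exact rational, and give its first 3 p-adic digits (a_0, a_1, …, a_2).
Σ a^n = 1/(1 − a) = -1/227;  first 3 digits = (1, 1, 2)

v_3(a) = 1 ≥ 1, so the series converges in ℤ_3 to 1/(1 − a) = 1/(1 − 228) = -1/227. Expand this rational in ℤ_3: compute digits iteratively via d_i = x_i mod 3, x_{i+1} = (x_i − d_i)/3. The first 3 digits are (1, 1, 2).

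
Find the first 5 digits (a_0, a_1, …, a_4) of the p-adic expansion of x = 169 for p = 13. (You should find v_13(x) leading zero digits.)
(a_0, …, a_4) = (0, 0, 1, 0, 0)

v_13(169) = 2, so a_0 = ... = a_1 = 0. Factor out: x = 13^2 · u with u = 1 a unit in ℤ_13. Expand u iteratively via a_{v+i} = u_i mod 13, u_{i+1} = (u_i − a_{v+i})/13:
  u_0 = 1;  a_2 = 1;  u_1 = (u_0 − 1)/13 = 0
  u_1 = 0;  a_3 = 0;  u_2 = (u_1 − 0)/13 = 0
  u_2 = 0;  a_4 = 0;  u_3 = (u_2 − 0)/13 = 0
Digits: (0, 0, 1, 0, 0).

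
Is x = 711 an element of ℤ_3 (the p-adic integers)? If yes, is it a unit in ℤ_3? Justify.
x ∈ ℤ_3 but not a unit; v_3(x) = 2 > 0

ℤ_3 = {x ∈ ℚ_3 : v_3(x) ≥ 0} and ℤ_3^× = {x ∈ ℤ_3 : v_3(x) = 0}. Here v_3(711) = v_3(num) − v_3(den) = 2; compare against these criteria.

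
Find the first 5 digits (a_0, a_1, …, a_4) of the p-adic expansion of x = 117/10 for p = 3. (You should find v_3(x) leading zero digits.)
(a_0, …, a_4) = (0, 0, 1, 1, 0)

v_3(117/10) = 2, so a_0 = ... = a_1 = 0. Factor out: x = 3^2 · u with u = 13/10 a unit in ℤ_3. Expand u iteratively via a_{v+i} = u_i mod 3, u_{i+1} = (u_i − a_{v+i})/3:
  u_0 = 13/10;  a_2 = 1;  u_1 = (u_0 − 1)/3 = 1/10
  u_1 = 1/10;  a_3 = 1;  u_2 = (u_1 − 1)/3 = -3/10
  u_2 = -3/10;  a_4 = 0;  u_3 = (u_2 − 0)/3 = -1/10
Digits: (0, 0, 1, 1, 0).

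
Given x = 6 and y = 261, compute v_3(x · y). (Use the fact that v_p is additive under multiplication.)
v_3(1566) = 3

v_p(x) = 1 (factor: 6 = 3^1 · 2); v_p(y) = 2 (factor: 261 = 3^2 · 29). Additivity: v_p(xy) = v_p(x) + v_p(y) = 1 + 2 = 3. (Direct check: xy = 1566 = 3^3 · (58).)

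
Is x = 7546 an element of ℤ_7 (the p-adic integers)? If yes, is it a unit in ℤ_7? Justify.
x ∈ ℤ_7 but not a unit; v_7(x) = 3 > 0

ℤ_7 = {x ∈ ℚ_7 : v_7(x) ≥ 0} and ℤ_7^× = {x ∈ ℤ_7 : v_7(x) = 0}. Here v_7(7546) = v_7(num) − v_7(den) = 3; compare against these criteria.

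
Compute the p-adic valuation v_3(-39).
v_3(-39) = 1

v_3(n) is the largest exponent k such that 3^k divides n. Factor out: -39 = -3^1 · 13. (Sign doesn't affect v_p.) So v_3(-39) = 1.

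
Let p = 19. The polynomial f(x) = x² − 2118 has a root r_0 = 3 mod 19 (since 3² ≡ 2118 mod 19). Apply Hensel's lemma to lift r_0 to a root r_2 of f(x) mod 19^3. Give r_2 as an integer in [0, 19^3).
r_2 = 2340 (mod 6859)

Hensel's recurrence: r_{i+1} = r_i − f(r_i)·(f′(r_i))^{-1} mod 19^{i+2}, with f′(x) = 2x. Iterate:
  r_0 = 3 (mod 19)
  r_1 = 174 (mod 361)
  r_2 = 2340 (mod 6859)
Final: r_2 = 2340, and one checks f(r_2) ≡ 0 mod 19^3.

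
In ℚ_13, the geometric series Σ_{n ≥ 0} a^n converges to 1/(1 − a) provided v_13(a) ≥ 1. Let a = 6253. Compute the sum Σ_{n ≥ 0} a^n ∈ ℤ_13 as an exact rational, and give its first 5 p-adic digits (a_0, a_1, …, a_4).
Σ a^n = 1/(1 − a) = -1/6252;  first 5 digits = (1, 0, 11, 2, 4)

v_13(a) = 2 ≥ 1, so the series converges in ℤ_13 to 1/(1 − a) = 1/(1 − 6253) = -1/6252. Expand this rational in ℤ_13: compute digits iteratively via d_i = x_i mod 13, x_{i+1} = (x_i − d_i)/13. The first 5 digits are (1, 0, 11, 2, 4).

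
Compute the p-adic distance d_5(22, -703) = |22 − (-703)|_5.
d_5(22, -703) = 1/25

Step 1 — x − y = 22 − (-703) = 725. Step 2 — v_5(725) = 2 (factor: 725 = (5^2 · 29); the sign does not affect v_p). Step 3 — |x − y|_5 = 5^{-2} = 1/25.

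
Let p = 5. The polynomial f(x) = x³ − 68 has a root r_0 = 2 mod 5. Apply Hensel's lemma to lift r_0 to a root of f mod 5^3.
r_2 = 57 (mod 125)

Hensel: r_{i+1} = r_i − f(r_i)/f′(r_i) mod 5^{i+2}, where f′(x) = 3x². Iterate:
  r_0 = 2 (mod 5)
  r_1 = 7 (mod 25)
  r_2 = 57 (mod 125)
Final: r = 57 with f(r) ≡ 0 mod 5^3.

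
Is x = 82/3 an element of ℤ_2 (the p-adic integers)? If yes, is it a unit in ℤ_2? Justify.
x ∈ ℤ_2 but not a unit; v_2(x) = 1 > 0

ℤ_2 = {x ∈ ℚ_2 : v_2(x) ≥ 0} and ℤ_2^× = {x ∈ ℤ_2 : v_2(x) = 0}. Here v_2(82/3) = v_2(num) − v_2(den) = 1; compare against these criteria.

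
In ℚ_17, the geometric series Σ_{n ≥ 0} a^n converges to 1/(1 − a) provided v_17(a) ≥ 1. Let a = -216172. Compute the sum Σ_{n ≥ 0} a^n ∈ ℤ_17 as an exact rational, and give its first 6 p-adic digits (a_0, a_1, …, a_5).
Σ a^n = 1/(1 − a) = 1/216173;  first 6 digits = (1, 0, 0, 7, 14, 16)

v_17(a) = 3 ≥ 1, so the series converges in ℤ_17 to 1/(1 − a) = 1/(1 − (-216172)) = 1/216173. Expand this rational in ℤ_17: compute digits iteratively via d_i = x_i mod 17, x_{i+1} = (x_i − d_i)/17. The first 6 digits are (1, 0, 0, 7, 14, 16).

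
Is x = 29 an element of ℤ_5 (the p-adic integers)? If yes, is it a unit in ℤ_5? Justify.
x ∈ ℤ_5^× (unit); v_5(x) = 0

ℤ_5 = {x ∈ ℚ_5 : v_5(x) ≥ 0} and ℤ_5^× = {x ∈ ℤ_5 : v_5(x) = 0}. Here v_5(29) = v_5(num) − v_5(den) = 0; compare against these criteria.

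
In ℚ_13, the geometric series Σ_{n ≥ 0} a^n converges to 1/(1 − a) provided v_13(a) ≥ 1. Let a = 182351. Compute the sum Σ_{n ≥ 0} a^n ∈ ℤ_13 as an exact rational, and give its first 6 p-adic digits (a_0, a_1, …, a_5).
Σ a^n = 1/(1 − a) = -1/182350;  first 6 digits = (1, 0, 0, 5, 6, 0)

v_13(a) = 3 ≥ 1, so the series converges in ℤ_13 to 1/(1 − a) = 1/(1 − 182351) = -1/182350. Expand this rational in ℤ_13: compute digits iteratively via d_i = x_i mod 13, x_{i+1} = (x_i − d_i)/13. The first 6 digits are (1, 0, 0, 5, 6, 0).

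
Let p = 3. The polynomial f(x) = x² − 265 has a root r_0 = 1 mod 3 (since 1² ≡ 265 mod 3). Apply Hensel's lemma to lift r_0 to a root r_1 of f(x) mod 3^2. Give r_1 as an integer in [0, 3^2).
r_1 = 7 (mod 9)

Hensel's recurrence: r_{i+1} = r_i − f(r_i)·(f′(r_i))^{-1} mod 3^{i+2}, with f′(x) = 2x. Iterate:
  r_0 = 1 (mod 3)
  r_1 = 7 (mod 9)
Final: r_1 = 7, and one checks f(r_1) ≡ 0 mod 3^2.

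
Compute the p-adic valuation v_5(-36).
v_5(-36) = 0

v_5(n) is the largest exponent k such that 5^k divides n. Factor out: -36 = -5^0 · 36. (Sign doesn't affect v_p.) So v_5(-36) = 0.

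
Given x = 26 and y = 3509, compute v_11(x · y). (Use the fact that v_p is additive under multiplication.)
v_11(91234) = 2

v_p(x) = 0 (factor: 26 = 11^0 · 26); v_p(y) = 2 (factor: 3509 = 11^2 · 29). Additivity: v_p(xy) = v_p(x) + v_p(y) = 0 + 2 = 2. (Direct check: xy = 91234 = 11^2 · (754).)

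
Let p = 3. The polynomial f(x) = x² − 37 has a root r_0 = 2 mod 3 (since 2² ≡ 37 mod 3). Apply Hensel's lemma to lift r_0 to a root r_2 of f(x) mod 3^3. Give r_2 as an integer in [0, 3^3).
r_2 = 8 (mod 27)

Hensel's recurrence: r_{i+1} = r_i − f(r_i)·(f′(r_i))^{-1} mod 3^{i+2}, with f′(x) = 2x. Iterate:
  r_0 = 2 (mod 3)
  r_1 = 8 (mod 9)
  r_2 = 8 (mod 27)
Final: r_2 = 8, and one checks f(r_2) ≡ 0 mod 3^3.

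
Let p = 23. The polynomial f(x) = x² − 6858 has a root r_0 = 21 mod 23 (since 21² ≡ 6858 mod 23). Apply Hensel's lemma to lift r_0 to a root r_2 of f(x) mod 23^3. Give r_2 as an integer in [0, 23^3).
r_2 = 9129 (mod 12167)

Hensel's recurrence: r_{i+1} = r_i − f(r_i)·(f′(r_i))^{-1} mod 23^{i+2}, with f′(x) = 2x. Iterate:
  r_0 = 21 (mod 23)
  r_1 = 136 (mod 529)
  r_2 = 9129 (mod 12167)
Final: r_2 = 9129, and one checks f(r_2) ≡ 0 mod 23^3.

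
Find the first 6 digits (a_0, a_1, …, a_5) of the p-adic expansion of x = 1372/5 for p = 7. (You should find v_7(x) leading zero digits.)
(a_0, …, a_5) = (0, 0, 0, 5, 5, 2)

v_7(1372/5) = 3, so a_0 = ... = a_2 = 0. Factor out: x = 7^3 · u with u = 4/5 a unit in ℤ_7. Expand u iteratively via a_{v+i} = u_i mod 7, u_{i+1} = (u_i − a_{v+i})/7:
  u_0 = 4/5;  a_3 = 5;  u_1 = (u_0 − 5)/7 = -3/5
  u_1 = -3/5;  a_4 = 5;  u_2 = (u_1 − 5)/7 = -4/5
  u_2 = -4/5;  a_5 = 2;  u_3 = (u_2 − 2)/7 = -2/5
Digits: (0, 0, 0, 5, 5, 2).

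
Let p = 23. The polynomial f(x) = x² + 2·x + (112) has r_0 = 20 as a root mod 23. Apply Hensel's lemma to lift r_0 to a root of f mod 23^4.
r_3 = 237679 (mod 279841)

Hensel: r_{i+1} = r_i − f(r_i)·(f′(r_i))^{-1} mod 23^{i+2}, f′(x) = 2x + 2. Iterate:
  r_0 = 20 (mod 23)
  r_1 = 158 (mod 529)
  r_2 = 6506 (mod 12167)
  r_3 = 237679 (mod 279841)
Final: r = 237679 satisfies f(r) ≡ 0 mod 23^4.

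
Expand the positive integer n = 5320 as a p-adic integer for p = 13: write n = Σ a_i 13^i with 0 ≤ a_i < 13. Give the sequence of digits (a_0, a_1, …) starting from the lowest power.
(a_0, a_1, …) = (3, 6, 5, 2)

Repeated division by 13 gives the digits low-to-high: 5320 = 3 + 6·13^1 + 5·13^2 + 2·13^3. Digit sequence: (3, 6, 5, 2).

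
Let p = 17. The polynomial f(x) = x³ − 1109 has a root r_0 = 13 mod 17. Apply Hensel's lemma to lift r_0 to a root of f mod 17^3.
r_2 = 472 (mod 4913)

Hensel: r_{i+1} = r_i − f(r_i)/f′(r_i) mod 17^{i+2}, where f′(x) = 3x². Iterate:
  r_0 = 13 (mod 17)
  r_1 = 183 (mod 289)
  r_2 = 472 (mod 4913)
Final: r = 472 with f(r) ≡ 0 mod 17^3.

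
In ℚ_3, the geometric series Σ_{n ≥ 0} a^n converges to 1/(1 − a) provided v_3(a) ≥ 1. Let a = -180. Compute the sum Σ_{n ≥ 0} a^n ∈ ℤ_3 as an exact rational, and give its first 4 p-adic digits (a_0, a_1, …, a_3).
Σ a^n = 1/(1 − a) = 1/181;  first 4 digits = (1, 0, 1, 2)

v_3(a) = 2 ≥ 1, so the series converges in ℤ_3 to 1/(1 − a) = 1/(1 − (-180)) = 1/181. Expand this rational in ℤ_3: compute digits iteratively via d_i = x_i mod 3, x_{i+1} = (x_i − d_i)/3. The first 4 digits are (1, 0, 1, 2).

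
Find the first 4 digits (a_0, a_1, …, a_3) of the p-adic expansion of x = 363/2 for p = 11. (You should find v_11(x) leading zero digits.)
(a_0, …, a_3) = (0, 0, 7, 5)

v_11(363/2) = 2, so a_0 = ... = a_1 = 0. Factor out: x = 11^2 · u with u = 3/2 a unit in ℤ_11. Expand u iteratively via a_{v+i} = u_i mod 11, u_{i+1} = (u_i − a_{v+i})/11:
  u_0 = 3/2;  a_2 = 7;  u_1 = (u_0 − 7)/11 = -1/2
  u_1 = -1/2;  a_3 = 5;  u_2 = (u_1 − 5)/11 = -1/2
Digits: (0, 0, 7, 5).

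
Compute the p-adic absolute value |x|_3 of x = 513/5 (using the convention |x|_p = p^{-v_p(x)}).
|513/5|_3 = 1/27

Step 1 — compute v_3(x) by factoring powers of 3 out of the numerator and denominator: v_3(513/5) = 3. Step 2 — apply |x|_p = p^{-v_p(x)} = 3^{-3} = 1/27.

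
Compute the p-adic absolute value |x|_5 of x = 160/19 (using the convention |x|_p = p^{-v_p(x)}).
|160/19|_5 = 1/5

Step 1 — compute v_5(x) by factoring powers of 5 out of the numerator and denominator: v_5(160/19) = 1. Step 2 — apply |x|_p = p^{-v_p(x)} = 5^{-1} = 1/5.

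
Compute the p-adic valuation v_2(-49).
v_2(-49) = 0

v_2(n) is the largest exponent k such that 2^k divides n. Factor out: -49 = -2^0 · 49. (Sign doesn't affect v_p.) So v_2(-49) = 0.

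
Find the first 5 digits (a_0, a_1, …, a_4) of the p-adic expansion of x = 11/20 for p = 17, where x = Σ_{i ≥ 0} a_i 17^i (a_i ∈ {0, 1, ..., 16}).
(a_0, …, a_4) = (15, 0, 11, 7, 14)

v_17(11/20) = 0 (numerator and denominator both coprime to 17), so x ∈ ℤ_17^×. Compute digits iteratively via a_i = x_i mod 17, x_{i+1} = (x_i − a_i)/17, with x_0 = x:
  x_0 = 11/20;  a_0 = 15;  x_1 = (x_0 − 15)/17 = -17/20
  x_1 = -17/20;  a_1 = 0;  x_2 = (x_1 − 0)/17 = -1/20
  x_2 = -1/20;  a_2 = 11;  x_3 = (x_2 − 11)/17 = -13/20
  x_3 = -13/20;  a_3 = 7;  x_4 = (x_3 − 7)/17 = -9/20
  x_4 = -9/20;  a_4 = 14;  x_5 = (x_4 − 14)/17 = -17/20
Digits: (15, 0, 11, 7, 14).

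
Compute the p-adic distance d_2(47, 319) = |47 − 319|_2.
d_2(47, 319) = 1/16

Step 1 — x − y = 47 − 319 = -272. Step 2 — v_2(-272) = 4 (factor: -272 = −(2^4 · 17); the sign does not affect v_p). Step 3 — |x − y|_2 = 2^{-4} = 1/16.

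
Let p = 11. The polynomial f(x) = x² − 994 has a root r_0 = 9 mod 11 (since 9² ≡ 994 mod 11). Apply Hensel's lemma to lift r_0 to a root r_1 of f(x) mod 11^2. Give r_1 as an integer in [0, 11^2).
r_1 = 53 (mod 121)

Hensel's recurrence: r_{i+1} = r_i − f(r_i)·(f′(r_i))^{-1} mod 11^{i+2}, with f′(x) = 2x. Iterate:
  r_0 = 9 (mod 11)
  r_1 = 53 (mod 121)
Final: r_1 = 53, and one checks f(r_1) ≡ 0 mod 11^2.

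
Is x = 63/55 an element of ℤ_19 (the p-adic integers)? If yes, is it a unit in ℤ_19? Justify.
x ∈ ℤ_19^× (unit); v_19(x) = 0

ℤ_19 = {x ∈ ℚ_19 : v_19(x) ≥ 0} and ℤ_19^× = {x ∈ ℤ_19 : v_19(x) = 0}. Here v_19(63/55) = v_19(num) − v_19(den) = 0; compare against these criteria.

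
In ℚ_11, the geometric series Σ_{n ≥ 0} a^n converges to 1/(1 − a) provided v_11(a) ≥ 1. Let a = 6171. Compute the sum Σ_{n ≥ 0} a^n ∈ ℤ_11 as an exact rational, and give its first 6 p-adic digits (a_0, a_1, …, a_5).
Σ a^n = 1/(1 − a) = -1/6170;  first 6 digits = (1, 0, 7, 4, 5, 5)

v_11(a) = 2 ≥ 1, so the series converges in ℤ_11 to 1/(1 − a) = 1/(1 − 6171) = -1/6170. Expand this rational in ℤ_11: compute digits iteratively via d_i = x_i mod 11, x_{i+1} = (x_i − d_i)/11. The first 6 digits are (1, 0, 7, 4, 5, 5).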